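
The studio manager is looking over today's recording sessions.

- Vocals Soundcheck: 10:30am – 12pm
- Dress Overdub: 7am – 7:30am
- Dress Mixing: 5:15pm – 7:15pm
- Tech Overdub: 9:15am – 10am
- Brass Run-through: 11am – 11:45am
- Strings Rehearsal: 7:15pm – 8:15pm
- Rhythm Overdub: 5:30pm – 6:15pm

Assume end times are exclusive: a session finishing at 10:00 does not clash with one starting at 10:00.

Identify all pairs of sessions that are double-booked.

Sorted by start: Dress Overdub, Tech Overdub, Vocals Soundcheck, Brass Run-through, Dress Mixing, Rhythm Overdub, Strings Rehearsal.
Tech Overdub starts after Dress Overdub ends; Dress Overdub is clear from here.
Vocals Soundcheck starts after Tech Overdub ends; Tech Overdub is clear from here.
Brass Run-through starts before Vocals Soundcheck ends → Vocals Soundcheck and Brass Run-through overlap.
Dress Mixing starts after Vocals Soundcheck ends; Vocals Soundcheck is clear from here.
Dress Mixing starts after Brass Run-through ends; Brass Run-through is clear from here.
Rhythm Overdub starts before Dress Mixing ends → Dress Mixing and Rhythm Overdub overlap.
Strings Rehearsal starts exactly when Dress Mixing ends (back-to-back, no overlap).
Strings Rehearsal starts after Rhythm Overdub ends.

Brass Run-through & Vocals Soundcheck, Dress Mixing & Rhythm Overdub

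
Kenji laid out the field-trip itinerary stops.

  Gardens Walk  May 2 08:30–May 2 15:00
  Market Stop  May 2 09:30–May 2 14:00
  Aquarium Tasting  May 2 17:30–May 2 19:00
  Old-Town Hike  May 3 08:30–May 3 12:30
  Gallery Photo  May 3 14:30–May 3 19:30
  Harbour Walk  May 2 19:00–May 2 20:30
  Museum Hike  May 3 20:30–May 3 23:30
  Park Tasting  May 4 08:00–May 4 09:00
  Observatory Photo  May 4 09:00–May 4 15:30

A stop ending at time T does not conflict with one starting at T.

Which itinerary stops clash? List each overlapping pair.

Two intervals overlap when each starts before the other ends.
Sorted by start: Gardens Walk, Market Stop, Aquarium Tasting, Harbour Walk, Old-Town Hike, Gallery Photo, Museum Hike, Park Tasting, Observatory Photo.
Market Stop starts before Gardens Walk ends → Gardens Walk and Market Stop overlap.
Aquarium Tasting starts after Gardens Walk ends, so nothing later overlaps Gardens Walk either.
Aquarium Tasting starts after Market Stop ends, so nothing later overlaps Market Stop either.
Harbour Walk starts exactly when Aquarium Tasting ends (back-to-back, no overlap), so nothing later overlaps Aquarium Tasting either.
Old-Town Hike starts after Harbour Walk ends, so nothing later overlaps Harbour Walk either.
Gallery Photo starts after Old-Town Hike ends, so nothing later overlaps Old-Town Hike either.
Museum Hike starts after Gallery Photo ends, so nothing later overlaps Gallery Photo either.
Park Tasting starts after Museum Hike ends, so nothing later overlaps Museum Hike either.
Observatory Photo starts exactly when Park Tasting ends (back-to-back, no overlap).

Gardens Walk & Market Stop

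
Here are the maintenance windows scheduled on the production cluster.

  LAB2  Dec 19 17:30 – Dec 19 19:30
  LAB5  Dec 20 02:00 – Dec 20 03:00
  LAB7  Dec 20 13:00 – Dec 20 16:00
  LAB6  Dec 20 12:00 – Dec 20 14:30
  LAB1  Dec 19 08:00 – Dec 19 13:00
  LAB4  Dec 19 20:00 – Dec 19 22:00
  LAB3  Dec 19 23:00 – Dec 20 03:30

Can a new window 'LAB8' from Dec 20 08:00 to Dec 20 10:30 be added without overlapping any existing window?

Yes — the slot is free

LAB1: ends Dec 19 13:00 at or before LAB8 starts Dec 20 08:00 → clear.
LAB2: ends Dec 19 19:30 at or before LAB8 starts Dec 20 08:00 → clear.
LAB4: ends Dec 19 22:00 at or before LAB8 starts Dec 20 08:00 → clear.
LAB3: ends Dec 20 03:30 at or before LAB8 starts Dec 20 08:00 → clear.
LAB5: ends Dec 20 03:00 at or before LAB8 starts Dec 20 08:00 → clear.
LAB6: starts Dec 20 12:00 at or after LAB8 ends Dec 20 10:30 → clear.
LAB7: starts Dec 20 13:00 at or after LAB8 ends Dec 20 10:30 → clear.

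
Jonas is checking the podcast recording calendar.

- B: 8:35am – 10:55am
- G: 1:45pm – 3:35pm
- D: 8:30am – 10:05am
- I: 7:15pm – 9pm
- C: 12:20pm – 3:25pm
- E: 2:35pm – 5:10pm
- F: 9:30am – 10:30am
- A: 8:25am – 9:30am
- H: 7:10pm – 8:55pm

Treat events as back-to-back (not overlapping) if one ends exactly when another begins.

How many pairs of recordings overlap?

9

Sorted by start: A, D, B, F, C, G, E, H, I.
D starts before A ends → A and D overlap.
B starts before A ends → A and B overlap.
F starts exactly when A ends (back-to-back, no overlap) — done with A.
B starts before D ends → D and B overlap.
F starts before D ends → D and F overlap.
C starts after D ends — done with D.
F starts before B ends → B and F overlap.
C starts after B ends — done with B.
C starts after F ends — done with F.
G starts before C ends → C and G overlap.
E starts before C ends → C and E overlap.
H starts after C ends — done with C.
E starts before G ends → G and E overlap.
H starts after G ends — done with G.
H starts after E ends — done with E.
I starts before H ends → H and I overlap.
Overlapping pairs: A & B, A & D, B & D, B & F, C & E, C & G, D & F, E & G, H & I — 9 in total.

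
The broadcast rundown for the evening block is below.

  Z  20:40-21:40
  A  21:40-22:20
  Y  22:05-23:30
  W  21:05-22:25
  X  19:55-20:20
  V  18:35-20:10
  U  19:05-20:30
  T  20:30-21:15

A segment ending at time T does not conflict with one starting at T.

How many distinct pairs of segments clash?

Sorted by start: V, U, X, T, Z, W, A, Y.
U starts before V ends → V and U overlap.
X starts before V ends → V and X overlap.
T starts after V ends; V is clear from here.
X starts before U ends → U and X overlap.
T starts exactly when U ends (back-to-back, no overlap); U is clear from here.
T starts after X ends; X is clear from here.
Z starts before T ends → T and Z overlap.
W starts before T ends → T and W overlap.
A starts after T ends; T is clear from here.
W starts before Z ends → Z and W overlap.
A starts exactly when Z ends (back-to-back, no overlap); Z is clear from here.
A starts before W ends → W and A overlap.
Y starts before W ends → W and Y overlap.
Y starts before A ends → A and Y overlap.
Overlapping pairs: A & W, A & Y, T & W, T & Z, U & V, U & X, V & X, W & Y, W & Z — 9 in total.

9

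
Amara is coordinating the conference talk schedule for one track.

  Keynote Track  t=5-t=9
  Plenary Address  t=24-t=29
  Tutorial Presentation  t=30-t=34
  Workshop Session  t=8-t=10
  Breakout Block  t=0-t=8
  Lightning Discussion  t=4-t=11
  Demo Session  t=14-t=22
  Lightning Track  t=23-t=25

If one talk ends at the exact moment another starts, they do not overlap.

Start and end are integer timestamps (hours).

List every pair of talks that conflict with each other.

Breakout Block & Keynote Track, Breakout Block & Lightning Discussion, Keynote Track & Lightning Discussion, Keynote Track & Workshop Session, Lightning Discussion & Workshop Session, Lightning Track & Plenary Address

Check each pair: they overlap iff neither finishes before the other starts.
Sorted by start: Breakout Block, Lightning Discussion, Keynote Track, Workshop Session, Demo Session, Lightning Track, Plenary Address, Tutorial Presentation.
Lightning Discussion starts before Breakout Block ends → Breakout Block and Lightning Discussion overlap.
Keynote Track starts before Breakout Block ends → Breakout Block and Keynote Track overlap.
Workshop Session starts exactly when Breakout Block ends (back-to-back, no overlap), so nothing later overlaps Breakout Block either.
Keynote Track starts before Lightning Discussion ends → Lightning Discussion and Keynote Track overlap.
Workshop Session starts before Lightning Discussion ends → Lightning Discussion and Workshop Session overlap.
Demo Session starts after Lightning Discussion ends, so nothing later overlaps Lightning Discussion either.
Workshop Session starts before Keynote Track ends → Keynote Track and Workshop Session overlap.
Demo Session starts after Keynote Track ends, so nothing later overlaps Keynote Track either.
Demo Session starts after Workshop Session ends, so nothing later overlaps Workshop Session either.
Lightning Track starts after Demo Session ends, so nothing later overlaps Demo Session either.
Plenary Address starts before Lightning Track ends → Lightning Track and Plenary Address overlap.
Tutorial Presentation starts after Lightning Track ends.
Tutorial Presentation starts after Plenary Address ends.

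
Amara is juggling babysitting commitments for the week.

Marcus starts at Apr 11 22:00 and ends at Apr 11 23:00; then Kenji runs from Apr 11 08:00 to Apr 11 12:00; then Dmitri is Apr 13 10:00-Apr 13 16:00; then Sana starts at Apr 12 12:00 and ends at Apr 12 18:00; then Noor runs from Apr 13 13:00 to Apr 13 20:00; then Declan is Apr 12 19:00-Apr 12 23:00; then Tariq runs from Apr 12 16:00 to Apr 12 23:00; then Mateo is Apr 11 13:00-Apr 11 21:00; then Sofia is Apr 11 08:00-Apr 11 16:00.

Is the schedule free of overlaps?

No

Sorted by start: Sofia, Kenji, Mateo, Marcus, Sana, Tariq, Declan, Dmitri, Noor.
Kenji starts before Sofia ends → Sofia and Kenji overlap.
That's a conflict, so the schedule is not conflict-free.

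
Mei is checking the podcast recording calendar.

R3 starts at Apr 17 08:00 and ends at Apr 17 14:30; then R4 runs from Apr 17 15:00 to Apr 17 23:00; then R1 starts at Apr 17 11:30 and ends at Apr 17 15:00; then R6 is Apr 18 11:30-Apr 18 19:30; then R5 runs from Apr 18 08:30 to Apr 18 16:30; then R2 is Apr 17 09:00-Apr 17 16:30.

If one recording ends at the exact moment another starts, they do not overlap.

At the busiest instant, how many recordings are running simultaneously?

3

Walk through starts and ends in time order (an end at T is processed before a start at T):
Apr 17 08:00 start R3 → 1
Apr 17 09:00 start R2 → 2
Apr 17 11:30 start R1 → 3
Apr 17 14:30 end R3 → 2
Apr 17 15:00 end R1 → 1
Apr 17 15:00 start R4 → 2
Apr 17 16:30 end R2 → 1
Apr 17 23:00 end R4 → 0
Apr 18 08:30 start R5 → 1
Apr 18 11:30 start R6 → 2
Apr 18 16:30 end R5 → 1
Apr 18 19:30 end R6 → 0
Peak is 3, at Apr 17 11:30 (R1, R2, R3).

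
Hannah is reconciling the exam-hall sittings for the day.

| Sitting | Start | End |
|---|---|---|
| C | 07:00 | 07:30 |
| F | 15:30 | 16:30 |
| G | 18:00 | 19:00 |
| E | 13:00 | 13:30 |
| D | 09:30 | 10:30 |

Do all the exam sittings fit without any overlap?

Sorted by start: C, D, E, F, G.
D starts after C ends, so nothing later overlaps C either.
E starts after D ends, so nothing later overlaps D either.
F starts after E ends, so nothing later overlaps E either.
G starts after F ends.
Every pair is clear; the schedule has no overlaps.

Yes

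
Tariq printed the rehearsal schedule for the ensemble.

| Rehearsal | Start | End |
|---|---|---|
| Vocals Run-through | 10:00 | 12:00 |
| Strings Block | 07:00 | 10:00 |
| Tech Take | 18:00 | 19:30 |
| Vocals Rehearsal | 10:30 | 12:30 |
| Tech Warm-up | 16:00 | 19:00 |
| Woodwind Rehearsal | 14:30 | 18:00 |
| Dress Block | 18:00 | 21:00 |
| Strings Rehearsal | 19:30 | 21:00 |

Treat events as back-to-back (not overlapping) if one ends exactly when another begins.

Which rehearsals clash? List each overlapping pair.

Dress Block & Strings Rehearsal, Dress Block & Tech Take, Dress Block & Tech Warm-up, Tech Take & Tech Warm-up, Tech Warm-up & Woodwind Rehearsal, Vocals Rehearsal & Vocals Run-through

Check each pair: they overlap iff neither finishes before the other starts.
Sorted by start: Strings Block, Vocals Run-through, Vocals Rehearsal, Woodwind Rehearsal, Tech Warm-up, Tech Take, Dress Block, Strings Rehearsal.
Vocals Run-through starts exactly when Strings Block ends (back-to-back, no overlap); Strings Block is clear from here.
Vocals Rehearsal starts before Vocals Run-through ends → Vocals Run-through and Vocals Rehearsal overlap.
Woodwind Rehearsal starts after Vocals Run-through ends; Vocals Run-through is clear from here.
Woodwind Rehearsal starts after Vocals Rehearsal ends; Vocals Rehearsal is clear from here.
Tech Warm-up starts before Woodwind Rehearsal ends → Woodwind Rehearsal and Tech Warm-up overlap.
Tech Take starts exactly when Woodwind Rehearsal ends (back-to-back, no overlap); Woodwind Rehearsal is clear from here.
Tech Take starts before Tech Warm-up ends → Tech Warm-up and Tech Take overlap.
Dress Block starts before Tech Warm-up ends → Tech Warm-up and Dress Block overlap.
Strings Rehearsal starts after Tech Warm-up ends.
Dress Block starts before Tech Take ends → Tech Take and Dress Block overlap.
Strings Rehearsal starts exactly when Tech Take ends (back-to-back, no overlap).
Strings Rehearsal starts before Dress Block ends → Dress Block and Strings Rehearsal overlap.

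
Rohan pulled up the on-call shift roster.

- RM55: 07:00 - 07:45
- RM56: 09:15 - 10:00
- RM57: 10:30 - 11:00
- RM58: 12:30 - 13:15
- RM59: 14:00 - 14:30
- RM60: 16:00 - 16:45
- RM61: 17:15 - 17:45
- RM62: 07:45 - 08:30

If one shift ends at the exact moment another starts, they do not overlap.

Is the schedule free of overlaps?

Yes

Sorted by start: RM55, RM62, RM56, RM57, RM58, RM59, RM60, RM61.
RM62 starts exactly when RM55 ends (back-to-back, no overlap) — done with RM55.
RM56 starts after RM62 ends — done with RM62.
RM57 starts after RM56 ends — done with RM56.
RM58 starts after RM57 ends — done with RM57.
RM59 starts after RM58 ends — done with RM58.
RM60 starts after RM59 ends — done with RM59.
RM61 starts after RM60 ends.
Every pair is clear; the schedule has no overlaps.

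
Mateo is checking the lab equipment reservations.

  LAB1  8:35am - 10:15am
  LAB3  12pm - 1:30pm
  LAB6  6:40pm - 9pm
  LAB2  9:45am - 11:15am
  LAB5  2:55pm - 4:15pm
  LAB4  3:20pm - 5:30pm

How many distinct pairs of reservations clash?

Sorted by start: LAB1, LAB2, LAB3, LAB5, LAB4, LAB6.
LAB2 starts before LAB1 ends → LAB1 and LAB2 overlap.
LAB3 starts after LAB1 ends; LAB1 is clear from here.
LAB3 starts after LAB2 ends; LAB2 is clear from here.
LAB5 starts after LAB3 ends; LAB3 is clear from here.
LAB4 starts before LAB5 ends → LAB5 and LAB4 overlap.
LAB6 starts after LAB5 ends.
LAB6 starts after LAB4 ends.
Overlapping pairs: LAB1 & LAB2, LAB4 & LAB5 — 2 in total.

2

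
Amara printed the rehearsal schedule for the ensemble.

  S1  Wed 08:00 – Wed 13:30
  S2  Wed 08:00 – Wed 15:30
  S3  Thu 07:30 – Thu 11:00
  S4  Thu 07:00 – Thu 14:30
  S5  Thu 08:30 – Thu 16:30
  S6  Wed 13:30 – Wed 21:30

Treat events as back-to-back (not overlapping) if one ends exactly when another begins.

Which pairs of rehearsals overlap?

Two intervals overlap when each starts before the other ends.
Sorted by start: S1, S2, S6, S4, S3, S5.
S2 starts before S1 ends → S1 and S2 overlap.
S6 starts exactly when S1 ends (back-to-back, no overlap); S1 is clear from here.
S6 starts before S2 ends → S2 and S6 overlap.
S4 starts after S2 ends; S2 is clear from here.
S4 starts after S6 ends; S6 is clear from here.
S3 starts before S4 ends → S4 and S3 overlap.
S5 starts before S4 ends → S4 and S5 overlap.
S5 starts before S3 ends → S3 and S5 overlap.

S1 & S2, S2 & S6, S3 & S4, S3 & S5, S4 & S5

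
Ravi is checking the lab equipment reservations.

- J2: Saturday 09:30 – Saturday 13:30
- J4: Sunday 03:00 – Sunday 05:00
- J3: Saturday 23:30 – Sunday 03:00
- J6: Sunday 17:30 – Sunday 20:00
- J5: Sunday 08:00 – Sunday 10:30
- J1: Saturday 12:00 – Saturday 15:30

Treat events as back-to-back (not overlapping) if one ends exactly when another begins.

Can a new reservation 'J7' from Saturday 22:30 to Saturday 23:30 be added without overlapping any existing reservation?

Yes — the slot is free

J2: ends Saturday 13:30 at or before J7 starts Saturday 22:30 → clear.
J1: ends Saturday 15:30 at or before J7 starts Saturday 22:30 → clear.
J3: starts Saturday 23:30 at or after J7 ends Saturday 23:30 → clear.
J4: starts Sunday 03:00 at or after J7 ends Saturday 23:30 → clear.
J5: starts Sunday 08:00 at or after J7 ends Saturday 23:30 → clear.
J6: starts Sunday 17:30 at or after J7 ends Saturday 23:30 → clear.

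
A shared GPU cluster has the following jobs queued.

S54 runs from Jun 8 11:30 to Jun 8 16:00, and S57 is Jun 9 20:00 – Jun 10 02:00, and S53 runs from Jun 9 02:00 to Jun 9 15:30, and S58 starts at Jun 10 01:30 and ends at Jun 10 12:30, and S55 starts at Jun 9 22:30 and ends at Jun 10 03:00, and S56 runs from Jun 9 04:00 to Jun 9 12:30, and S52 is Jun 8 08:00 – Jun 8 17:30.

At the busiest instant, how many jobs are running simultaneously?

3

Sort all start/end points and keep a running count:
Jun 8 08:00 start S52 → 1
Jun 8 11:30 start S54 → 2
Jun 8 16:00 end S54 → 1
Jun 8 17:30 end S52 → 0
Jun 9 02:00 start S53 → 1
Jun 9 04:00 start S56 → 2
Jun 9 12:30 end S56 → 1
Jun 9 15:30 end S53 → 0
Jun 9 20:00 start S57 → 1
Jun 9 22:30 start S55 → 2
Jun 10 01:30 start S58 → 3
Jun 10 02:00 end S57 → 2
Jun 10 03:00 end S55 → 1
Jun 10 12:30 end S58 → 0
Peak is 3, at Jun 10 01:30 (S55, S57, S58).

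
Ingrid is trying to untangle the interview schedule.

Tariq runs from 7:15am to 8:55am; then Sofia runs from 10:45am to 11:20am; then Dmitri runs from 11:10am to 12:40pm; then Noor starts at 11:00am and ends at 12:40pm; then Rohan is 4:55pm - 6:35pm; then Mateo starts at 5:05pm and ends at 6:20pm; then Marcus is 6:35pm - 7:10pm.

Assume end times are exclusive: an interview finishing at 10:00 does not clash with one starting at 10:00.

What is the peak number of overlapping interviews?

Walk through starts and ends in time order (an end at T is processed before a start at T):
7:15am start Tariq → 1
8:55am end Tariq → 0
10:45am start Sofia → 1
11:00am start Noor → 2
11:10am start Dmitri → 3
11:20am end Sofia → 2
12:40pm end Dmitri → 1
12:40pm end Noor → 0
4:55pm start Rohan → 1
5:05pm start Mateo → 2
6:20pm end Mateo → 1
6:35pm end Rohan → 0
6:35pm start Marcus → 1
7:10pm end Marcus → 0
Peak is 3, at 11:10am (Dmitri, Noor, Sofia).

3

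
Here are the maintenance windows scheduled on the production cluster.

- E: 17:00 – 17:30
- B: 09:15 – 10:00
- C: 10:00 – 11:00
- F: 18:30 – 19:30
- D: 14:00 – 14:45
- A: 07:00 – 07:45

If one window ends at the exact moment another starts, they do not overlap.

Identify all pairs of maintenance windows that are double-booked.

Sorted by start: A, B, C, D, E, F.
B starts after A ends; A is clear from here.
C starts exactly when B ends (back-to-back, no overlap); B is clear from here.
D starts after C ends; C is clear from here.
E starts after D ends; D is clear from here.
F starts after E ends.

none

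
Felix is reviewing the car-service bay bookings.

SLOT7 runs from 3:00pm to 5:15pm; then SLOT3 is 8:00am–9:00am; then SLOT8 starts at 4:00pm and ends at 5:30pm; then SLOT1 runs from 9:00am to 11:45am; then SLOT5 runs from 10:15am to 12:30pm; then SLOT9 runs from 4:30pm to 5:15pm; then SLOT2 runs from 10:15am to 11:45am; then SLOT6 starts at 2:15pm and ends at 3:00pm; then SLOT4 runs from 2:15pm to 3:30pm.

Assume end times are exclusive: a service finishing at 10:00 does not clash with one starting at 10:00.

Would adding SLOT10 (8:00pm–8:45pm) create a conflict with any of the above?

SLOT3: ends 9:00am at or before SLOT10 starts 8:00pm → clear.
SLOT1: ends 11:45am at or before SLOT10 starts 8:00pm → clear.
SLOT2: ends 11:45am at or before SLOT10 starts 8:00pm → clear.
SLOT5: ends 12:30pm at or before SLOT10 starts 8:00pm → clear.
SLOT4: ends 3:30pm at or before SLOT10 starts 8:00pm → clear.
SLOT6: ends 3:00pm at or before SLOT10 starts 8:00pm → clear.
SLOT7: ends 5:15pm at or before SLOT10 starts 8:00pm → clear.
SLOT8: ends 5:30pm at or before SLOT10 starts 8:00pm → clear.
SLOT9: ends 5:15pm at or before SLOT10 starts 8:00pm → clear.

No — it doesn't clash with anything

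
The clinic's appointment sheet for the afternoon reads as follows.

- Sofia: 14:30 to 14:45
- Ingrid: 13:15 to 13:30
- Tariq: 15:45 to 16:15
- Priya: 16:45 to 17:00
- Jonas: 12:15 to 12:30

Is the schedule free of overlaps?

Sorted by start: Jonas, Ingrid, Sofia, Tariq, Priya.
Ingrid starts after Jonas ends, so nothing later overlaps Jonas either.
Sofia starts after Ingrid ends, so nothing later overlaps Ingrid either.
Tariq starts after Sofia ends, so nothing later overlaps Sofia either.
Priya starts after Tariq ends.
Every pair is clear; the schedule has no overlaps.

Yes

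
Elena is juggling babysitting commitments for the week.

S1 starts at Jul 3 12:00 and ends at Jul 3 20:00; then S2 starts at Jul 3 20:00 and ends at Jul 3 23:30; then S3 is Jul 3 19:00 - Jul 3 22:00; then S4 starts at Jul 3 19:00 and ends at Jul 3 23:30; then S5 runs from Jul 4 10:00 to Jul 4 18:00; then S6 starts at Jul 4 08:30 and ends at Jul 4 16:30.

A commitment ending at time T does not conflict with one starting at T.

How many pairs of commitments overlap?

Sorted by start: S1, S3, S4, S2, S6, S5.
S3 starts before S1 ends → S1 and S3 overlap.
S4 starts before S1 ends → S1 and S4 overlap.
S2 starts exactly when S1 ends (back-to-back, no overlap), so S1 has no further overlaps.
S4 starts before S3 ends → S3 and S4 overlap.
S2 starts before S3 ends → S3 and S2 overlap.
S6 starts after S3 ends, so S3 has no further overlaps.
S2 starts before S4 ends → S4 and S2 overlap.
S6 starts after S4 ends, so S4 has no further overlaps.
S6 starts after S2 ends, so S2 has no further overlaps.
S5 starts before S6 ends → S6 and S5 overlap.
Overlapping pairs: S1 & S3, S1 & S4, S2 & S3, S2 & S4, S3 & S4, S5 & S6 — 6 in total.

6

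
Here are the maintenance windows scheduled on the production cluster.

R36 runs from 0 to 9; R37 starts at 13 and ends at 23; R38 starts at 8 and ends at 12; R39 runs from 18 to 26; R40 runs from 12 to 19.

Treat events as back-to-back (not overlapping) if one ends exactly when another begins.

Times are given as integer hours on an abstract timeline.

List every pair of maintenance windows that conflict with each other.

R36 & R38, R37 & R39, R37 & R40, R39 & R40

Sorted by start: R36, R38, R40, R37, R39.
R38 starts before R36 ends → R36 and R38 overlap.
R40 starts after R36 ends, so R36 has no further overlaps.
R40 starts exactly when R38 ends (back-to-back, no overlap), so R38 has no further overlaps.
R37 starts before R40 ends → R40 and R37 overlap.
R39 starts before R40 ends → R40 and R39 overlap.
R39 starts before R37 ends → R37 and R39 overlap.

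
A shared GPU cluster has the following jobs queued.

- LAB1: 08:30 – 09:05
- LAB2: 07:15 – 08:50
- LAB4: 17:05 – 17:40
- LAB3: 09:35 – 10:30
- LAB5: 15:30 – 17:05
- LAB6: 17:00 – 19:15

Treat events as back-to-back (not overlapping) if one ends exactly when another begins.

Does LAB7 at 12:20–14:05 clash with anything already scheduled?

LAB2: ends 08:50 at or before LAB7 starts 12:20 → clear.
LAB1: ends 09:05 at or before LAB7 starts 12:20 → clear.
LAB3: ends 10:30 at or before LAB7 starts 12:20 → clear.
LAB5: starts 15:30 at or after LAB7 ends 14:05 → clear.
LAB6: starts 17:00 at or after LAB7 ends 14:05 → clear.
LAB4: starts 17:05 at or after LAB7 ends 14:05 → clear.

No — it doesn't clash with anything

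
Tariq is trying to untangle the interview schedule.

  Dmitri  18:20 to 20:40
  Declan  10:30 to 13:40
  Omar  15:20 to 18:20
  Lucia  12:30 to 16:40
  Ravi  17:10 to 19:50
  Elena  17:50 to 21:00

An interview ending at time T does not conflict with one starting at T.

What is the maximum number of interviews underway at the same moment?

Sweep the timeline, counting +1 at each start and −1 at each end (ends before starts at a tie):
10:30 start Declan → 1
12:30 start Lucia → 2
13:40 end Declan → 1
15:20 start Omar → 2
16:40 end Lucia → 1
17:10 start Ravi → 2
17:50 start Elena → 3
18:20 end Omar → 2
18:20 start Dmitri → 3
19:50 end Ravi → 2
20:40 end Dmitri → 1
21:00 end Elena → 0
Peak is 3, at 17:50 (Elena, Omar, Ravi).

3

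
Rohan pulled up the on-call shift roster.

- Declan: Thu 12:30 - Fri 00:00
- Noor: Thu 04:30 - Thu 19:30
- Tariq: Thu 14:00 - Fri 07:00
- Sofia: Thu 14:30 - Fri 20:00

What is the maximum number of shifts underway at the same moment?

Walk through starts and ends in time order (an end at T is processed before a start at T):
Thu 04:30 start Noor → 1
Thu 12:30 start Declan → 2
Thu 14:00 start Tariq → 3
Thu 14:30 start Sofia → 4
Thu 19:30 end Noor → 3
Fri 00:00 end Declan → 2
Fri 07:00 end Tariq → 1
Fri 20:00 end Sofia → 0
Peak is 4, at Thu 14:30 (Declan, Noor, Sofia, Tariq).

4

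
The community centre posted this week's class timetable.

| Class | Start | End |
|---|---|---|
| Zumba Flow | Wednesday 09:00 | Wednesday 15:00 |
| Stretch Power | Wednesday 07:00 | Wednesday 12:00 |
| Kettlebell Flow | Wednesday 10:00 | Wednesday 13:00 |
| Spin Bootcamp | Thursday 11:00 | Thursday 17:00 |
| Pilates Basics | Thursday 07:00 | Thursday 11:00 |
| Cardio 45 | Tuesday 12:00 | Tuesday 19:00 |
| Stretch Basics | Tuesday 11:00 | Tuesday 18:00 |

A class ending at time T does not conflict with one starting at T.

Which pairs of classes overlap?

Check each pair: they overlap iff neither finishes before the other starts.
Sorted by start: Stretch Basics, Cardio 45, Stretch Power, Zumba Flow, Kettlebell Flow, Pilates Basics, Spin Bootcamp.
Cardio 45 starts before Stretch Basics ends → Stretch Basics and Cardio 45 overlap.
Stretch Power starts after Stretch Basics ends; Stretch Basics is clear from here.
Stretch Power starts after Cardio 45 ends; Cardio 45 is clear from here.
Zumba Flow starts before Stretch Power ends → Stretch Power and Zumba Flow overlap.
Kettlebell Flow starts before Stretch Power ends → Stretch Power and Kettlebell Flow overlap.
Pilates Basics starts after Stretch Power ends; Stretch Power is clear from here.
Kettlebell Flow starts before Zumba Flow ends → Zumba Flow and Kettlebell Flow overlap.
Pilates Basics starts after Zumba Flow ends; Zumba Flow is clear from here.
Pilates Basics starts after Kettlebell Flow ends; Kettlebell Flow is clear from here.
Spin Bootcamp starts exactly when Pilates Basics ends (back-to-back, no overlap).

Cardio 45 & Stretch Basics, Kettlebell Flow & Stretch Power, Kettlebell Flow & Zumba Flow, Stretch Power & Zumba Flow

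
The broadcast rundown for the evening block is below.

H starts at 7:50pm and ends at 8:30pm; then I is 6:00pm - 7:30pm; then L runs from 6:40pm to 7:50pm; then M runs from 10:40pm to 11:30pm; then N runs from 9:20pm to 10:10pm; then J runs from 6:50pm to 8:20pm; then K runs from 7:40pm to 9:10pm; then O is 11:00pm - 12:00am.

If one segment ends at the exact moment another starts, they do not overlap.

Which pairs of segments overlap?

H & J, H & K, I & J, I & L, J & K, J & L, K & L, M & O

Check each pair: they overlap iff neither finishes before the other starts.
Sorted by start: I, L, J, K, H, N, M, O.
L starts before I ends → I and L overlap.
J starts before I ends → I and J overlap.
K starts after I ends, so nothing later overlaps I either.
J starts before L ends → L and J overlap.
K starts before L ends → L and K overlap.
H starts exactly when L ends (back-to-back, no overlap), so nothing later overlaps L either.
K starts before J ends → J and K overlap.
H starts before J ends → J and H overlap.
N starts after J ends, so nothing later overlaps J either.
H starts before K ends → K and H overlap.
N starts after K ends, so nothing later overlaps K either.
N starts after H ends, so nothing later overlaps H either.
M starts after N ends, so nothing later overlaps N either.
O starts before M ends → M and O overlap.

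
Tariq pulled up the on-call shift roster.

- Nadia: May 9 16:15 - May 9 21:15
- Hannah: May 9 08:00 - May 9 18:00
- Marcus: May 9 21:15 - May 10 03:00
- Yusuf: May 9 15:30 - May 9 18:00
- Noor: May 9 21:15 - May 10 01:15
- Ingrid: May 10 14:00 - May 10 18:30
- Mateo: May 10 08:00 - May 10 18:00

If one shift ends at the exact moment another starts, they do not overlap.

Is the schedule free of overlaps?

Check each pair: they overlap iff neither finishes before the other starts.
Sorted by start: Hannah, Yusuf, Nadia, Marcus, Noor, Mateo, Ingrid.
Yusuf starts before Hannah ends → Hannah and Yusuf overlap.
That's a conflict, so the schedule is not conflict-free.

No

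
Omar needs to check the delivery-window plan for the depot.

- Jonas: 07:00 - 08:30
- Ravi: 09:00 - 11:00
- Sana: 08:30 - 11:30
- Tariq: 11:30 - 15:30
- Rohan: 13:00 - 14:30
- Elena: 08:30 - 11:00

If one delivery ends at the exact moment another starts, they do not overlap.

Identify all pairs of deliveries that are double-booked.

Sorted by start: Jonas, Sana, Elena, Ravi, Tariq, Rohan.
Sana starts exactly when Jonas ends (back-to-back, no overlap), so nothing later overlaps Jonas either.
Elena starts before Sana ends → Sana and Elena overlap.
Ravi starts before Sana ends → Sana and Ravi overlap.
Tariq starts exactly when Sana ends (back-to-back, no overlap), so nothing later overlaps Sana either.
Ravi starts before Elena ends → Elena and Ravi overlap.
Tariq starts after Elena ends, so nothing later overlaps Elena either.
Tariq starts after Ravi ends, so nothing later overlaps Ravi either.
Rohan starts before Tariq ends → Tariq and Rohan overlap.

Elena & Ravi, Elena & Sana, Ravi & Sana, Rohan & Tariq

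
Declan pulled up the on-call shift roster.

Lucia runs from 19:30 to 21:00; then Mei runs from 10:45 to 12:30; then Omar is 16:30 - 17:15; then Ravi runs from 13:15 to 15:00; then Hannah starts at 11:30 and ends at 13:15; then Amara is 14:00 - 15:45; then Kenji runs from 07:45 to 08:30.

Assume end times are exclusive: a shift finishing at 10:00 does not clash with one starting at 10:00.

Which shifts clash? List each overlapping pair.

Sorted by start: Kenji, Mei, Hannah, Ravi, Amara, Omar, Lucia.
Mei starts after Kenji ends, so Kenji has no further overlaps.
Hannah starts before Mei ends → Mei and Hannah overlap.
Ravi starts after Mei ends, so Mei has no further overlaps.
Ravi starts exactly when Hannah ends (back-to-back, no overlap), so Hannah has no further overlaps.
Amara starts before Ravi ends → Ravi and Amara overlap.
Omar starts after Ravi ends, so Ravi has no further overlaps.
Omar starts after Amara ends, so Amara has no further overlaps.
Lucia starts after Omar ends.

Amara & Ravi, Hannah & Mei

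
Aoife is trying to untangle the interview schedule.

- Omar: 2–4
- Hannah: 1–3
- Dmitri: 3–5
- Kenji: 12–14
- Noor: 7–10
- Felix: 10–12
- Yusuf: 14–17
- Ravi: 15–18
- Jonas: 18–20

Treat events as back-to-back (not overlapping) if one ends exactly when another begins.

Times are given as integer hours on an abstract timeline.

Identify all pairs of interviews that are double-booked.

Sorted by start: Hannah, Omar, Dmitri, Noor, Felix, Kenji, Yusuf, Ravi, Jonas.
Omar starts before Hannah ends → Hannah and Omar overlap.
Dmitri starts exactly when Hannah ends (back-to-back, no overlap), so Hannah has no further overlaps.
Dmitri starts before Omar ends → Omar and Dmitri overlap.
Noor starts after Omar ends, so Omar has no further overlaps.
Noor starts after Dmitri ends, so Dmitri has no further overlaps.
Felix starts exactly when Noor ends (back-to-back, no overlap), so Noor has no further overlaps.
Kenji starts exactly when Felix ends (back-to-back, no overlap), so Felix has no further overlaps.
Yusuf starts exactly when Kenji ends (back-to-back, no overlap), so Kenji has no further overlaps.
Ravi starts before Yusuf ends → Yusuf and Ravi overlap.
Jonas starts after Yusuf ends.
Jonas starts exactly when Ravi ends (back-to-back, no overlap).

Dmitri & Omar, Hannah & Omar, Ravi & Yusuf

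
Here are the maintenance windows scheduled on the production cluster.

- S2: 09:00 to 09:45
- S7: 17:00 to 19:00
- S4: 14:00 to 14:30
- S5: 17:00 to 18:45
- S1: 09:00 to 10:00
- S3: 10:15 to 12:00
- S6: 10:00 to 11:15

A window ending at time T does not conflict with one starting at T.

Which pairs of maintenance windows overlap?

S1 & S2, S3 & S6, S5 & S7

Sorted by start: S1, S2, S6, S3, S4, S5, S7.
S2 starts before S1 ends → S1 and S2 overlap.
S6 starts exactly when S1 ends (back-to-back, no overlap) — done with S1.
S6 starts after S2 ends — done with S2.
S3 starts before S6 ends → S6 and S3 overlap.
S4 starts after S6 ends — done with S6.
S4 starts after S3 ends — done with S3.
S5 starts after S4 ends — done with S4.
S7 starts before S5 ends → S5 and S7 overlap.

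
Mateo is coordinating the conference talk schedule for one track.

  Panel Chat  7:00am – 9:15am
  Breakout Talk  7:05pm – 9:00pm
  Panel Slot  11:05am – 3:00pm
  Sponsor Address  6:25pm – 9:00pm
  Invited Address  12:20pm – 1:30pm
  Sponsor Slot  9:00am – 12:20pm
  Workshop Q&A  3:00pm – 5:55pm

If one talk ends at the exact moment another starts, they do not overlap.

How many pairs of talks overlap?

4

Sorted by start: Panel Chat, Sponsor Slot, Panel Slot, Invited Address, Workshop Q&A, Sponsor Address, Breakout Talk.
Sponsor Slot starts before Panel Chat ends → Panel Chat and Sponsor Slot overlap.
Panel Slot starts after Panel Chat ends — done with Panel Chat.
Panel Slot starts before Sponsor Slot ends → Sponsor Slot and Panel Slot overlap.
Invited Address starts exactly when Sponsor Slot ends (back-to-back, no overlap) — done with Sponsor Slot.
Invited Address starts before Panel Slot ends → Panel Slot and Invited Address overlap.
Workshop Q&A starts exactly when Panel Slot ends (back-to-back, no overlap) — done with Panel Slot.
Workshop Q&A starts after Invited Address ends — done with Invited Address.
Sponsor Address starts after Workshop Q&A ends — done with Workshop Q&A.
Breakout Talk starts before Sponsor Address ends → Sponsor Address and Breakout Talk overlap.
Overlapping pairs: Breakout Talk & Sponsor Address, Invited Address & Panel Slot, Panel Chat & Sponsor Slot, Panel Slot & Sponsor Slot — 4 in total.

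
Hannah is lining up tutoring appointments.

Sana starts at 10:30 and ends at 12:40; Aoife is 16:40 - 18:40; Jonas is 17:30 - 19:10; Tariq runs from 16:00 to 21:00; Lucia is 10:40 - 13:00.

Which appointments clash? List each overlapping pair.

Two intervals overlap when each starts before the other ends.
Sorted by start: Sana, Lucia, Tariq, Aoife, Jonas.
Lucia starts before Sana ends → Sana and Lucia overlap.
Tariq starts after Sana ends, so nothing later overlaps Sana either.
Tariq starts after Lucia ends, so nothing later overlaps Lucia either.
Aoife starts before Tariq ends → Tariq and Aoife overlap.
Jonas starts before Tariq ends → Tariq and Jonas overlap.
Jonas starts before Aoife ends → Aoife and Jonas overlap.

Aoife & Jonas, Aoife & Tariq, Jonas & Tariq, Lucia & Sana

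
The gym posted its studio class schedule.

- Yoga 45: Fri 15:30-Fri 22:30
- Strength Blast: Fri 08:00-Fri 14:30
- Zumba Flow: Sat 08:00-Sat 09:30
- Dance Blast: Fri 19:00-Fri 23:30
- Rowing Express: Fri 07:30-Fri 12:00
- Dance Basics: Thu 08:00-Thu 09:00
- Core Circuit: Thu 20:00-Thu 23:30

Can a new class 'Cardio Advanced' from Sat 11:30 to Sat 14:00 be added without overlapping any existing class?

Dance Basics: ends Thu 09:00 at or before Cardio Advanced starts Sat 11:30 → clear.
Core Circuit: ends Thu 23:30 at or before Cardio Advanced starts Sat 11:30 → clear.
Rowing Express: ends Fri 12:00 at or before Cardio Advanced starts Sat 11:30 → clear.
Strength Blast: ends Fri 14:30 at or before Cardio Advanced starts Sat 11:30 → clear.
Yoga 45: ends Fri 22:30 at or before Cardio Advanced starts Sat 11:30 → clear.
Dance Blast: ends Fri 23:30 at or before Cardio Advanced starts Sat 11:30 → clear.
Zumba Flow: ends Sat 09:30 at or before Cardio Advanced starts Sat 11:30 → clear.

Yes — the slot is free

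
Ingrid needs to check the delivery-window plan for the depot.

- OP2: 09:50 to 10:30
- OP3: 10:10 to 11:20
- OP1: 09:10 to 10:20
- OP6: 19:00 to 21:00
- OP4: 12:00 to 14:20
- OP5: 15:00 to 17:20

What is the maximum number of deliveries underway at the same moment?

Sweep the timeline, counting +1 at each start and −1 at each end (ends before starts at a tie):
09:10 start OP1 → 1
09:50 start OP2 → 2
10:10 start OP3 → 3
10:20 end OP1 → 2
10:30 end OP2 → 1
11:20 end OP3 → 0
12:00 start OP4 → 1
14:20 end OP4 → 0
15:00 start OP5 → 1
17:20 end OP5 → 0
19:00 start OP6 → 1
21:00 end OP6 → 0
Peak is 3, at 10:10 (OP1, OP2, OP3).

3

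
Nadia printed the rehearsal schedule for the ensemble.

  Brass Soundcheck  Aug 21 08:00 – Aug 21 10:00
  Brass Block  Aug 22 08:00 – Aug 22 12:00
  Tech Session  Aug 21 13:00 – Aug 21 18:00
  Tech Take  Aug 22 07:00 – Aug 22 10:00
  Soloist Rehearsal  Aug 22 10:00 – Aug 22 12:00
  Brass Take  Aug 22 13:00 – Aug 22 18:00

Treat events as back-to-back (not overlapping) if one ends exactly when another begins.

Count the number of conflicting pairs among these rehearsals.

Sorted by start: Brass Soundcheck, Tech Session, Tech Take, Brass Block, Soloist Rehearsal, Brass Take.
Tech Session starts after Brass Soundcheck ends, so nothing later overlaps Brass Soundcheck either.
Tech Take starts after Tech Session ends, so nothing later overlaps Tech Session either.
Brass Block starts before Tech Take ends → Tech Take and Brass Block overlap.
Soloist Rehearsal starts exactly when Tech Take ends (back-to-back, no overlap), so nothing later overlaps Tech Take either.
Soloist Rehearsal starts before Brass Block ends → Brass Block and Soloist Rehearsal overlap.
Brass Take starts after Brass Block ends.
Brass Take starts after Soloist Rehearsal ends.
Overlapping pairs: Brass Block & Soloist Rehearsal, Brass Block & Tech Take — 2 in total.

2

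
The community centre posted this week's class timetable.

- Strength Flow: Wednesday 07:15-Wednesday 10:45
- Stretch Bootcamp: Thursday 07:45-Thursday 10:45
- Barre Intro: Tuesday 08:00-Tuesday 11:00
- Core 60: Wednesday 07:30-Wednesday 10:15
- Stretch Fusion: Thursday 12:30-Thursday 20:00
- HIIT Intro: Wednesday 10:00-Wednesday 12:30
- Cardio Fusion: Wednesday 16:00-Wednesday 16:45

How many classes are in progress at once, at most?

Walk through starts and ends in time order (an end at T is processed before a start at T):
Tuesday 08:00 start Barre Intro → 1
Tuesday 11:00 end Barre Intro → 0
Wednesday 07:15 start Strength Flow → 1
Wednesday 07:30 start Core 60 → 2
Wednesday 10:00 start HIIT Intro → 3
Wednesday 10:15 end Core 60 → 2
Wednesday 10:45 end Strength Flow → 1
Wednesday 12:30 end HIIT Intro → 0
Wednesday 16:00 start Cardio Fusion → 1
Wednesday 16:45 end Cardio Fusion → 0
Thursday 07:45 start Stretch Bootcamp → 1
Thursday 10:45 end Stretch Bootcamp → 0
Thursday 12:30 start Stretch Fusion → 1
Thursday 20:00 end Stretch Fusion → 0
Peak is 3, at Wednesday 10:00 (Core 60, HIIT Intro, Strength Flow).

3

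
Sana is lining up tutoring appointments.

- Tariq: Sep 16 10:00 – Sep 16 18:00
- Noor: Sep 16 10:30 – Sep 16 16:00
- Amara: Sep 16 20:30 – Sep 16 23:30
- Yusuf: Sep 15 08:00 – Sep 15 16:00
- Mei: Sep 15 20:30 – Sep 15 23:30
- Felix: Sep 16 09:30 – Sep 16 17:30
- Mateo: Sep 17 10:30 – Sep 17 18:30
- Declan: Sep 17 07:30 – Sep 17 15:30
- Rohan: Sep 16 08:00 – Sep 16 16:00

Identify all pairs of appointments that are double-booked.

Check each pair: they overlap iff neither finishes before the other starts.
Sorted by start: Yusuf, Mei, Rohan, Felix, Tariq, Noor, Amara, Declan, Mateo.
Mei starts after Yusuf ends, so Yusuf has no further overlaps.
Rohan starts after Mei ends, so Mei has no further overlaps.
Felix starts before Rohan ends → Rohan and Felix overlap.
Tariq starts before Rohan ends → Rohan and Tariq overlap.
Noor starts before Rohan ends → Rohan and Noor overlap.
Amara starts after Rohan ends, so Rohan has no further overlaps.
Tariq starts before Felix ends → Felix and Tariq overlap.
Noor starts before Felix ends → Felix and Noor overlap.
Amara starts after Felix ends, so Felix has no further overlaps.
Noor starts before Tariq ends → Tariq and Noor overlap.
Amara starts after Tariq ends, so Tariq has no further overlaps.
Amara starts after Noor ends, so Noor has no further overlaps.
Declan starts after Amara ends, so Amara has no further overlaps.
Mateo starts before Declan ends → Declan and Mateo overlap.

Declan & Mateo, Felix & Noor, Felix & Rohan, Felix & Tariq, Noor & Rohan, Noor & Tariq, Rohan & Tariq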